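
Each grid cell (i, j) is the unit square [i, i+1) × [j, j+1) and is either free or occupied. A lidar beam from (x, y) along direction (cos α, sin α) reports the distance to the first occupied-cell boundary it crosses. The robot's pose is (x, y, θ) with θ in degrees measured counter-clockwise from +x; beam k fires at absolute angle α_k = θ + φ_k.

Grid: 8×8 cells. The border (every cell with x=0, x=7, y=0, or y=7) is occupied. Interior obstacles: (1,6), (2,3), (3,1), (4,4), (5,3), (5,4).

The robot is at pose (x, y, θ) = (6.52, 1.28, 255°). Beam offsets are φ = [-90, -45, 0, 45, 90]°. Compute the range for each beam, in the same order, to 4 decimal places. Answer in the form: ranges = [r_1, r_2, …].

beam 1: φ=-90°, α=165°
  d=(-0.9659,0.2588)  start (6,1)  tX=0.5383 tY=2.7819  stride 1/|dx|=1.0353 1/|dy|=3.8637
    cross x-line → (5,1), t=0.5383
    cross x-line → (4,1), t=1.5736
    cross x-line → (3,1), t=2.6089 (wall)
  → r_1 = 2.6089
beam 2: φ=-45°, α=210°
  d=(-0.8660,-0.5000)  start (6,1)  tX=0.6004 tY=0.5600  stride 1/|dx|=1.1547 1/|dy|=2.0000
    cross y-line → (6,0), t=0.5600 (wall)
  → r_2 = 0.5600
beam 3: φ=0°, α=255°
  d=(-0.2588,-0.9659)  start (6,1)  tX=2.0091 tY=0.2899  stride 1/|dx|=3.8637 1/|dy|=1.0353
    cross y-line → (6,0), t=0.2899 (wall)
  → r_3 = 0.2899
beam 4: φ=45°, α=300°
  d=(0.5000,-0.8660)  start (6,1)  tX=0.9600 tY=0.3233  stride 1/|dx|=2.0000 1/|dy|=1.1547
    cross y-line → (6,0), t=0.3233 (wall)
  → r_4 = 0.3233
beam 5: φ=90°, α=345°
  d=(0.9659,-0.2588)  start (6,1)  tX=0.4969 tY=1.0818  stride 1/|dx|=1.0353 1/|dy|=3.8637
    cross x-line → (7,1), t=0.4969 (wall)
  → r_5 = 0.4969

ranges = [2.6089, 0.5600, 0.2899, 0.3233, 0.4969]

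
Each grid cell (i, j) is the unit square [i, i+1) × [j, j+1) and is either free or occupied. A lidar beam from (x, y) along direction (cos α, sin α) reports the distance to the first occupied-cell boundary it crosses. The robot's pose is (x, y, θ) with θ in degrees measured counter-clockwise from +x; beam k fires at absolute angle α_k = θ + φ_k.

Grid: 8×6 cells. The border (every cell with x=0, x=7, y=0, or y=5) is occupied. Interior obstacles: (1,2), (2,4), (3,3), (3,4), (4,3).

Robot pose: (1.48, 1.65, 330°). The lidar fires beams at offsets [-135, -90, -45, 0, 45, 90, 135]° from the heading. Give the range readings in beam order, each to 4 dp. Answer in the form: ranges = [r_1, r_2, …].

ranges = [0.4969, 0.7506, 0.6729, 1.3000, 5.7147, 0.4041, 0.3623]

beam 1: φ=-135°, α=195°
  d=(-0.9659,-0.2588)  start (1,1)  tX=0.4969 tY=2.5114  stride 1/|dx|=1.0353 1/|dy|=3.8637
    cross x-line → (0,1), t=0.4969 (wall)
  → r_1 = 0.4969
beam 2: φ=-90°, α=240°
  d=(-0.5000,-0.8660)  start (1,1)  tX=0.9600 tY=0.7506  stride 1/|dx|=2.0000 1/|dy|=1.1547
    cross y-line → (1,0), t=0.7506 (wall)
  → r_2 = 0.7506
beam 3: φ=-45°, α=285°
  d=(0.2588,-0.9659)  start (1,1)  tX=2.0091 tY=0.6729  stride 1/|dx|=3.8637 1/|dy|=1.0353
    cross y-line → (1,0), t=0.6729 (wall)
  → r_3 = 0.6729
beam 4: φ=0°, α=330°
  d=(0.8660,-0.5000)  start (1,1)  tX=0.6004 tY=1.3000  stride 1/|dx|=1.1547 1/|dy|=2.0000
    cross x-line → (2,1), t=0.6004
    cross y-line → (2,0), t=1.3000 (wall)
  → r_4 = 1.3000
beam 5: φ=45°, α=15°
  d=(0.9659,0.2588)  start (1,1)  tX=0.5383 tY=1.3523  stride 1/|dx|=1.0353 1/|dy|=3.8637
    cross x-line → (2,1), t=0.5383
    cross y-line → (2,2), t=1.3523
    cross x-line → (3,2), t=1.5736
    cross x-line → (4,2), t=2.6089
    cross x-line → (5,2), t=3.6442
    cross x-line → (6,2), t=4.6794
    cross y-line → (6,3), t=5.2160
    cross x-line → (7,3), t=5.7147 (wall)
  → r_5 = 5.7147
beam 6: φ=90°, α=60°
  d=(0.5000,0.8660)  start (1,1)  tX=1.0400 tY=0.4041  stride 1/|dx|=2.0000 1/|dy|=1.1547
    cross y-line → (1,2), t=0.4041 (wall)
  → r_6 = 0.4041
beam 7: φ=135°, α=105°
  d=(-0.2588,0.9659)  start (1,1)  tX=1.8546 tY=0.3623  stride 1/|dx|=3.8637 1/|dy|=1.0353
    cross y-line → (1,2), t=0.3623 (wall)
  → r_7 = 0.3623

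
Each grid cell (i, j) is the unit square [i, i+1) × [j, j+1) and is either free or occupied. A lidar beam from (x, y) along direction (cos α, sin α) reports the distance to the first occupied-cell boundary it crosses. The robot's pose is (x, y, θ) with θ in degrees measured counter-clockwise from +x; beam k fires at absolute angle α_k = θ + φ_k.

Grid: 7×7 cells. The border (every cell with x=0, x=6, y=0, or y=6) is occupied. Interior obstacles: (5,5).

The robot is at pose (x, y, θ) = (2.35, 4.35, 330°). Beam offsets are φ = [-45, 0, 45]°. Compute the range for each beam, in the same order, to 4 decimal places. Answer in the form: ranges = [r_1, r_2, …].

ranges = [3.4682, 4.2147, 2.7435]

beam 1: φ=-45°, α=285°
  dir = (cos 285°, sin 285°) = (0.2588, -0.9659); from cell (2,4)
  next x-line at t=2.5114, next y-line at t=0.3623; Δt_x=3.8637, Δt_y=1.0353
    y: enter (2,3) at t=0.3623
    y: enter (2,2) at t=1.3976
    y: enter (2,1) at t=2.4329
    x: enter (3,1) at t=2.5114
    y: enter (3,0) at t=3.4682 ← occupied
  → r_1 = 3.4682
beam 2: φ=0°, α=330°
  dir = (cos 330°, sin 330°) = (0.8660, -0.5000); from cell (2,4)
  next x-line at t=0.7506, next y-line at t=0.7000; Δt_x=1.1547, Δt_y=2.0000
    y: enter (2,3) at t=0.7000
    x: enter (3,3) at t=0.7506
    x: enter (4,3) at t=1.9053
    y: enter (4,2) at t=2.7000
    x: enter (5,2) at t=3.0600
    x: enter (6,2) at t=4.2147 ← occupied
  → r_2 = 4.2147
beam 3: φ=45°, α=15°
  dir = (cos 15°, sin 15°) = (0.9659, 0.2588); from cell (2,4)
  next x-line at t=0.6729, next y-line at t=2.5114; Δt_x=1.0353, Δt_y=3.8637
    x: enter (3,4) at t=0.6729
    x: enter (4,4) at t=1.7082
    y: enter (4,5) at t=2.5114
    x: enter (5,5) at t=2.7435 ← occupied
  → r_3 = 2.7435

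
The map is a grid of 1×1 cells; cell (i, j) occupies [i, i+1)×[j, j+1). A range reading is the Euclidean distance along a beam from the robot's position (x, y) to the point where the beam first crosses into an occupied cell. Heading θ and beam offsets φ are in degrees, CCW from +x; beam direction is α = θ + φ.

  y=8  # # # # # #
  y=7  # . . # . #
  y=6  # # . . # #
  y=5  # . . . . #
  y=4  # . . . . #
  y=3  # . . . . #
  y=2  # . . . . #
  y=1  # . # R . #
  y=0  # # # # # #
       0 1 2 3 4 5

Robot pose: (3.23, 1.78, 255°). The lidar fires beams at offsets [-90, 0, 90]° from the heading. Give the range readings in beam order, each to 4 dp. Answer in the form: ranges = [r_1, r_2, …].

beam 1: φ=-90°, α=165°
  dir = (cos 165°, sin 165°) = (-0.9659, 0.2588); from cell (3,1)
  next x-line at t=0.2381, next y-line at t=0.8500; Δt_x=1.0353, Δt_y=3.8637
    x: enter (2,1) at t=0.2381 ← occupied
  → r_1 = 0.2381
beam 2: φ=0°, α=255°
  dir = (cos 255°, sin 255°) = (-0.2588, -0.9659); from cell (3,1)
  next x-line at t=0.8887, next y-line at t=0.8075; Δt_x=3.8637, Δt_y=1.0353
    y: enter (3,0) at t=0.8075 ← occupied
  → r_2 = 0.8075
beam 3: φ=90°, α=345°
  dir = (cos 345°, sin 345°) = (0.9659, -0.2588); from cell (3,1)
  next x-line at t=0.7972, next y-line at t=3.0137; Δt_x=1.0353, Δt_y=3.8637
    x: enter (4,1) at t=0.7972
    x: enter (5,1) at t=1.8324 ← occupied
  → r_3 = 1.8324

ranges = [0.2381, 0.8075, 1.8324]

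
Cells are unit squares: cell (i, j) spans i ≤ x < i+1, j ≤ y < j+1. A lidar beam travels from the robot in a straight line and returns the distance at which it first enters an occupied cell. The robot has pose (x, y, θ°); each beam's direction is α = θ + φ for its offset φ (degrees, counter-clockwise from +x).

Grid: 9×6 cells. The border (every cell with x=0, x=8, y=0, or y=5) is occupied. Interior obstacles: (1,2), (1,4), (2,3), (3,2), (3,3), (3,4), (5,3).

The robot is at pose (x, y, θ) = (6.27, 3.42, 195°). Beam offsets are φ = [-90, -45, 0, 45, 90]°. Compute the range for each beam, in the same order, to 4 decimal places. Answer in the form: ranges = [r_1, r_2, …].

beam 1: φ=-90°, α=105°
  dir = (cos 105°, sin 105°) = (-0.2588, 0.9659); from cell (6,3)
  next x-line at t=1.0432, next y-line at t=0.6005; Δt_x=3.8637, Δt_y=1.0353
    y: enter (6,4) at t=0.6005
    x: enter (5,4) at t=1.0432
    y: enter (5,5) at t=1.6357 ← occupied
  → r_1 = 1.6357
beam 2: φ=-45°, α=150°
  dir = (cos 150°, sin 150°) = (-0.8660, 0.5000); from cell (6,3)
  next x-line at t=0.3118, next y-line at t=1.1600; Δt_x=1.1547, Δt_y=2.0000
    x: enter (5,3) at t=0.3118 ← occupied
  → r_2 = 0.3118
beam 3: φ=0°, α=195°
  dir = (cos 195°, sin 195°) = (-0.9659, -0.2588); from cell (6,3)
  next x-line at t=0.2795, next y-line at t=1.6228; Δt_x=1.0353, Δt_y=3.8637
    x: enter (5,3) at t=0.2795 ← occupied
  → r_3 = 0.2795
beam 4: φ=45°, α=240°
  dir = (cos 240°, sin 240°) = (-0.5000, -0.8660); from cell (6,3)
  next x-line at t=0.5400, next y-line at t=0.4850; Δt_x=2.0000, Δt_y=1.1547
    y: enter (6,2) at t=0.4850
    x: enter (5,2) at t=0.5400
    y: enter (5,1) at t=1.6397
    x: enter (4,1) at t=2.5400
    y: enter (4,0) at t=2.7944 ← occupied
  → r_4 = 2.7944
beam 5: φ=90°, α=285°
  dir = (cos 285°, sin 285°) = (0.2588, -0.9659); from cell (6,3)
  next x-line at t=2.8205, next y-line at t=0.4348; Δt_x=3.8637, Δt_y=1.0353
    y: enter (6,2) at t=0.4348
    y: enter (6,1) at t=1.4701
    y: enter (6,0) at t=2.5054 ← occupied
  → r_5 = 2.5054

ranges = [1.6357, 0.3118, 0.2795, 2.7944, 2.5054]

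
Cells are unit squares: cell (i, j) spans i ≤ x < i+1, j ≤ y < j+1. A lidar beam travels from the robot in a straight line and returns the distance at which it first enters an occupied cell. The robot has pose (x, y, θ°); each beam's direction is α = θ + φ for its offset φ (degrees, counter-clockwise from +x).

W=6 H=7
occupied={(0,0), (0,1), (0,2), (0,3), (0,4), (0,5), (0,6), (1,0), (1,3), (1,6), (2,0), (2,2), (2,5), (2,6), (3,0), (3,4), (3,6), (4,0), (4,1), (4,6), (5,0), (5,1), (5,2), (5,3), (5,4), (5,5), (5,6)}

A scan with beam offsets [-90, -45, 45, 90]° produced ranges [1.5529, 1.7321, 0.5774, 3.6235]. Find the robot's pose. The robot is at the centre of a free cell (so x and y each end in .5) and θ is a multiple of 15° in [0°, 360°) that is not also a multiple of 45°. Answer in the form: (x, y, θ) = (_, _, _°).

(x, y, θ) = (4.5, 4.5, 165°)

Candidates: 15 free-cell centres × 16 headings = 240 poses. Raycast each; keep the one whose scan matches to 4 dp.
  (2.5, 1.5, 30°): beam 1 = 0.5774 ≠ 1.5529 ✗
  (1.5, 4.5, 285°): beam 1 = 0.5176 ≠ 1.5529 ✗
  (3.5, 1.5, 255°): beam 1 = 2.5882 ≠ 1.5529 ✗
  (4.5, 3.5, 255°): beam 1 = 3.6235 ≠ 1.5529 ✗
  …
  (4.5, 4.5, 165°): r_1=1.5529, r_2=1.7321, r_3=0.5774, r_4=3.6235 — all match ✓
Only this pose fits every beam.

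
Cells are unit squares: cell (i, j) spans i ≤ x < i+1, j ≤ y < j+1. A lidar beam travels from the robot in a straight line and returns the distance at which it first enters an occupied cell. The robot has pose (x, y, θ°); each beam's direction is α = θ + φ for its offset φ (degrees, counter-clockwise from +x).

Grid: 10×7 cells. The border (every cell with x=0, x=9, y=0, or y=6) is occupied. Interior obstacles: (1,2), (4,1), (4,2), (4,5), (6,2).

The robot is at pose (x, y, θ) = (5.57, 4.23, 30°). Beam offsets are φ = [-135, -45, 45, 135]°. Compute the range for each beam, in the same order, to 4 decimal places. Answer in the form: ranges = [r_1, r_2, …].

ranges = [2.2023, 3.5510, 1.8324, 4.7312]

beam 1: φ=-135°, α=255°
  dir = (cos 255°, sin 255°) = (-0.2588, -0.9659); from cell (5,4)
  next x-line at t=2.2023, next y-line at t=0.2381; Δt_x=3.8637, Δt_y=1.0353
    y: enter (5,3) at t=0.2381
    y: enter (5,2) at t=1.2734
    x: enter (4,2) at t=2.2023 ← occupied
  → r_1 = 2.2023
beam 2: φ=-45°, α=345°
  dir = (cos 345°, sin 345°) = (0.9659, -0.2588); from cell (5,4)
  next x-line at t=0.4452, next y-line at t=0.8887; Δt_x=1.0353, Δt_y=3.8637
    x: enter (6,4) at t=0.4452
    y: enter (6,3) at t=0.8887
    x: enter (7,3) at t=1.4804
    x: enter (8,3) at t=2.5157
    x: enter (9,3) at t=3.5510 ← occupied
  → r_2 = 3.5510
beam 3: φ=45°, α=75°
  dir = (cos 75°, sin 75°) = (0.2588, 0.9659); from cell (5,4)
  next x-line at t=1.6614, next y-line at t=0.7972; Δt_x=3.8637, Δt_y=1.0353
    y: enter (5,5) at t=0.7972
    x: enter (6,5) at t=1.6614
    y: enter (6,6) at t=1.8324 ← occupied
  → r_3 = 1.8324
beam 4: φ=135°, α=165°
  dir = (cos 165°, sin 165°) = (-0.9659, 0.2588); from cell (5,4)
  next x-line at t=0.5901, next y-line at t=2.9751; Δt_x=1.0353, Δt_y=3.8637
    x: enter (4,4) at t=0.5901
    x: enter (3,4) at t=1.6254
    x: enter (2,4) at t=2.6607
    y: enter (2,5) at t=2.9751
    x: enter (1,5) at t=3.6959
    x: enter (0,5) at t=4.7312 ← occupied
  → r_4 = 4.7312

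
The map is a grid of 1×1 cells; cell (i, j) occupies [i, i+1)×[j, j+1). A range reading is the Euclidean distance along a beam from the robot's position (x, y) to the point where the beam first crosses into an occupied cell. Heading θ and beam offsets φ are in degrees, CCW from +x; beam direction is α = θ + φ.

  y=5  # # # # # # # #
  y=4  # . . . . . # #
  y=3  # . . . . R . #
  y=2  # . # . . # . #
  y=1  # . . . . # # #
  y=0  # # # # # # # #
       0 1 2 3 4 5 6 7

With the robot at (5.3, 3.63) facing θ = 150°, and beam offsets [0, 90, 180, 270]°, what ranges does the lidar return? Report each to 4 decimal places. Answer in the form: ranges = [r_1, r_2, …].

beam 1: φ=0°, α=150°
  d=(-0.8660,0.5000)  start (5,3)  tX=0.3464 tY=0.7400  stride 1/|dx|=1.1547 1/|dy|=2.0000
    cross x-line → (4,3), t=0.3464
    cross y-line → (4,4), t=0.7400
    cross x-line → (3,4), t=1.5011
    cross x-line → (2,4), t=2.6558
    cross y-line → (2,5), t=2.7400 (wall)
  → r_1 = 2.7400
beam 2: φ=90°, α=240°
  d=(-0.5000,-0.8660)  start (5,3)  tX=0.6000 tY=0.7275  stride 1/|dx|=2.0000 1/|dy|=1.1547
    cross x-line → (4,3), t=0.6000
    cross y-line → (4,2), t=0.7275
    cross y-line → (4,1), t=1.8822
    cross x-line → (3,1), t=2.6000
    cross y-line → (3,0), t=3.0369 (wall)
  → r_2 = 3.0369
beam 3: φ=180°, α=330°
  d=(0.8660,-0.5000)  start (5,3)  tX=0.8083 tY=1.2600  stride 1/|dx|=1.1547 1/|dy|=2.0000
    cross x-line → (6,3), t=0.8083
    cross y-line → (6,2), t=1.2600
    cross x-line → (7,2), t=1.9630 (wall)
  → r_3 = 1.9630
beam 4: φ=270°, α=60°
  d=(0.5000,0.8660)  start (5,3)  tX=1.4000 tY=0.4272  stride 1/|dx|=2.0000 1/|dy|=1.1547
    cross y-line → (5,4), t=0.4272
    cross x-line → (6,4), t=1.4000 (wall)
  → r_4 = 1.4000

ranges = [2.7400, 3.0369, 1.9630, 1.4000]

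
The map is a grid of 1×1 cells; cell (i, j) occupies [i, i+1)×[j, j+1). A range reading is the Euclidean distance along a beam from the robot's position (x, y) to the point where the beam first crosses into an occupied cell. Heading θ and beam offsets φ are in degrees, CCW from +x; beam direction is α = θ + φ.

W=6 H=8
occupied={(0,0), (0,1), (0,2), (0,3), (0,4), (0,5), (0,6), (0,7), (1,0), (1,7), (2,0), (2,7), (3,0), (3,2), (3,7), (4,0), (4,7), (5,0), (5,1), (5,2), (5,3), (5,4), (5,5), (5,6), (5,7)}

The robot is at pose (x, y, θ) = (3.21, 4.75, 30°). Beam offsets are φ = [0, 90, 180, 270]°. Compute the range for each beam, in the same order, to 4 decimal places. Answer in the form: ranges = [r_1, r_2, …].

ranges = [2.0669, 2.5981, 2.5519, 3.5800]

beam 1: φ=0°, α=30°
  dir = (cos 30°, sin 30°) = (0.8660, 0.5000); from cell (3,4)
  next x-line at t=0.9122, next y-line at t=0.5000; Δt_x=1.1547, Δt_y=2.0000
    y: enter (3,5) at t=0.5000
    x: enter (4,5) at t=0.9122
    x: enter (5,5) at t=2.0669 ← occupied
  → r_1 = 2.0669
beam 2: φ=90°, α=120°
  dir = (cos 120°, sin 120°) = (-0.5000, 0.8660); from cell (3,4)
  next x-line at t=0.4200, next y-line at t=0.2887; Δt_x=2.0000, Δt_y=1.1547
    y: enter (3,5) at t=0.2887
    x: enter (2,5) at t=0.4200
    y: enter (2,6) at t=1.4434
    x: enter (1,6) at t=2.4200
    y: enter (1,7) at t=2.5981 ← occupied
  → r_2 = 2.5981
beam 3: φ=180°, α=210°
  dir = (cos 210°, sin 210°) = (-0.8660, -0.5000); from cell (3,4)
  next x-line at t=0.2425, next y-line at t=1.5000; Δt_x=1.1547, Δt_y=2.0000
    x: enter (2,4) at t=0.2425
    x: enter (1,4) at t=1.3972
    y: enter (1,3) at t=1.5000
    x: enter (0,3) at t=2.5519 ← occupied
  → r_3 = 2.5519
beam 4: φ=270°, α=300°
  dir = (cos 300°, sin 300°) = (0.5000, -0.8660); from cell (3,4)
  next x-line at t=1.5800, next y-line at t=0.8660; Δt_x=2.0000, Δt_y=1.1547
    y: enter (3,3) at t=0.8660
    x: enter (4,3) at t=1.5800
    y: enter (4,2) at t=2.0207
    y: enter (4,1) at t=3.1754
    x: enter (5,1) at t=3.5800 ← occupied
  → r_4 = 3.5800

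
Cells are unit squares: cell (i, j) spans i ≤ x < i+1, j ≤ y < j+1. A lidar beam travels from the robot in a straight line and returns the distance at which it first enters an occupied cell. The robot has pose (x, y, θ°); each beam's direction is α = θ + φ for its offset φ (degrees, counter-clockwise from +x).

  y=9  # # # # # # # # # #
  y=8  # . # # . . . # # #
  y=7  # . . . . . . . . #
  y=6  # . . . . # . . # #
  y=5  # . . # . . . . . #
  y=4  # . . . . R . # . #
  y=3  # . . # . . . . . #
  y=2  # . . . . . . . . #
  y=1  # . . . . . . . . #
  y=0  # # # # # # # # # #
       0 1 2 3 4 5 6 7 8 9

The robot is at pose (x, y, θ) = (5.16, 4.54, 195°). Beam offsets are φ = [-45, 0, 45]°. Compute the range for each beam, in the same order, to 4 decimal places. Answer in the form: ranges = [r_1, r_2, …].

beam 1: φ=-45°, α=150°
  d=(-0.8660,0.5000)  start (5,4)  tX=0.1848 tY=0.9200  stride 1/|dx|=1.1547 1/|dy|=2.0000
    cross x-line → (4,4), t=0.1848
    cross y-line → (4,5), t=0.9200
    cross x-line → (3,5), t=1.3395 (wall)
  → r_1 = 1.3395
beam 2: φ=0°, α=195°
  d=(-0.9659,-0.2588)  start (5,4)  tX=0.1656 tY=2.0864  stride 1/|dx|=1.0353 1/|dy|=3.8637
    cross x-line → (4,4), t=0.1656
    cross x-line → (3,4), t=1.2009
    cross y-line → (3,3), t=2.0864 (wall)
  → r_2 = 2.0864
beam 3: φ=45°, α=240°
  d=(-0.5000,-0.8660)  start (5,4)  tX=0.3200 tY=0.6235  stride 1/|dx|=2.0000 1/|dy|=1.1547
    cross x-line → (4,4), t=0.3200
    cross y-line → (4,3), t=0.6235
    cross y-line → (4,2), t=1.7782
    cross x-line → (3,2), t=2.3200
    cross y-line → (3,1), t=2.9329
    cross y-line → (3,0), t=4.0876 (wall)
  → r_3 = 4.0876

ranges = [1.3395, 2.0864, 4.0876]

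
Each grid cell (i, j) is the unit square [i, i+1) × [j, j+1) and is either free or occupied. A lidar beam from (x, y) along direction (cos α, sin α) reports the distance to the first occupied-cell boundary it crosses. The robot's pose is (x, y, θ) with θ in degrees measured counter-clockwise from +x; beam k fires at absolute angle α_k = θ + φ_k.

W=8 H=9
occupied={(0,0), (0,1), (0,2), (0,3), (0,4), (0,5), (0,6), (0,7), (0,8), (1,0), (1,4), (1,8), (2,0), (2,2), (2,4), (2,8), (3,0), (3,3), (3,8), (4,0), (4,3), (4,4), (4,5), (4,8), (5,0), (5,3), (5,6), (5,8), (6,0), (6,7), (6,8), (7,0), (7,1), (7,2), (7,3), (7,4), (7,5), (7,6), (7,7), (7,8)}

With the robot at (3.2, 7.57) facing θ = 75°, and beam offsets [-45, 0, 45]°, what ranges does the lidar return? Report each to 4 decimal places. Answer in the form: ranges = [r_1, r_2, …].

beam 1: φ=-45°, α=30°
  dir = (cos 30°, sin 30°) = (0.8660, 0.5000); from cell (3,7)
  next x-line at t=0.9238, next y-line at t=0.8600; Δt_x=1.1547, Δt_y=2.0000
    y: enter (3,8) at t=0.8600 ← occupied
  → r_1 = 0.8600
beam 2: φ=0°, α=75°
  dir = (cos 75°, sin 75°) = (0.2588, 0.9659); from cell (3,7)
  next x-line at t=3.0910, next y-line at t=0.4452; Δt_x=3.8637, Δt_y=1.0353
    y: enter (3,8) at t=0.4452 ← occupied
  → r_2 = 0.4452
beam 3: φ=45°, α=120°
  dir = (cos 120°, sin 120°) = (-0.5000, 0.8660); from cell (3,7)
  next x-line at t=0.4000, next y-line at t=0.4965; Δt_x=2.0000, Δt_y=1.1547
    x: enter (2,7) at t=0.4000
    y: enter (2,8) at t=0.4965 ← occupied
  → r_3 = 0.4965

ranges = [0.8600, 0.4452, 0.4965]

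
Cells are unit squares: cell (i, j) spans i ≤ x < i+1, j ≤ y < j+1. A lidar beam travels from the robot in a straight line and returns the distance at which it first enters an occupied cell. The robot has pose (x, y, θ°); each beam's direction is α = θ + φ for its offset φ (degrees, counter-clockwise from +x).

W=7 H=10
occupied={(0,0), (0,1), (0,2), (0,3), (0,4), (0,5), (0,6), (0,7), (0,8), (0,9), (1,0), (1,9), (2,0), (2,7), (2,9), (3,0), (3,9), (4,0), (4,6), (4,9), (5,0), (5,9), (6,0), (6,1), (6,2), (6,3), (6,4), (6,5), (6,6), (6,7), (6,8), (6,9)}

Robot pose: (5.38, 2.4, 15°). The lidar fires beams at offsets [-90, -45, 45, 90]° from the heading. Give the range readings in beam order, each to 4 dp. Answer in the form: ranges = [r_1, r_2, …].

beam 1: φ=-90°, α=285°
  dir = (cos 285°, sin 285°) = (0.2588, -0.9659); from cell (5,2)
  next x-line at t=2.3955, next y-line at t=0.4141; Δt_x=3.8637, Δt_y=1.0353
    y: enter (5,1) at t=0.4141
    y: enter (5,0) at t=1.4494 ← occupied
  → r_1 = 1.4494
beam 2: φ=-45°, α=330°
  dir = (cos 330°, sin 330°) = (0.8660, -0.5000); from cell (5,2)
  next x-line at t=0.7159, next y-line at t=0.8000; Δt_x=1.1547, Δt_y=2.0000
    x: enter (6,2) at t=0.7159 ← occupied
  → r_2 = 0.7159
beam 3: φ=45°, α=60°
  dir = (cos 60°, sin 60°) = (0.5000, 0.8660); from cell (5,2)
  next x-line at t=1.2400, next y-line at t=0.6928; Δt_x=2.0000, Δt_y=1.1547
    y: enter (5,3) at t=0.6928
    x: enter (6,3) at t=1.2400 ← occupied
  → r_3 = 1.2400
beam 4: φ=90°, α=105°
  dir = (cos 105°, sin 105°) = (-0.2588, 0.9659); from cell (5,2)
  next x-line at t=1.4682, next y-line at t=0.6212; Δt_x=3.8637, Δt_y=1.0353
    y: enter (5,3) at t=0.6212
    x: enter (4,3) at t=1.4682
    y: enter (4,4) at t=1.6564
    y: enter (4,5) at t=2.6917
    y: enter (4,6) at t=3.7270 ← occupied
  → r_4 = 3.7270

ranges = [1.4494, 0.7159, 1.2400, 3.7270]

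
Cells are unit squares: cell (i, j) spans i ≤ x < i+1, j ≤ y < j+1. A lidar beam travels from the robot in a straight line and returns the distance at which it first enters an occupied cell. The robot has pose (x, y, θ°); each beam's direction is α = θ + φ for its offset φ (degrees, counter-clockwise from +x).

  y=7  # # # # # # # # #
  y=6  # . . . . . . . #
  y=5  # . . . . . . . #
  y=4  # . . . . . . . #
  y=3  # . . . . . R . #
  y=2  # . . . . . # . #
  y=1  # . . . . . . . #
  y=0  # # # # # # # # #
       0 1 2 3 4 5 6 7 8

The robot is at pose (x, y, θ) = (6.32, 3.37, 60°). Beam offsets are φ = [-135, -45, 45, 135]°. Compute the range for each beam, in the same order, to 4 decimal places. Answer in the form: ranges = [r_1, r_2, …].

beam 1: φ=-135°, α=285°
  d=(0.2588,-0.9659)  start (6,3)  tX=2.6273 tY=0.3831  stride 1/|dx|=3.8637 1/|dy|=1.0353
    cross y-line → (6,2), t=0.3831 (wall)
  → r_1 = 0.3831
beam 2: φ=-45°, α=15°
  d=(0.9659,0.2588)  start (6,3)  tX=0.7040 tY=2.4341  stride 1/|dx|=1.0353 1/|dy|=3.8637
    cross x-line → (7,3), t=0.7040
    cross x-line → (8,3), t=1.7393 (wall)
  → r_2 = 1.7393
beam 3: φ=45°, α=105°
  d=(-0.2588,0.9659)  start (6,3)  tX=1.2364 tY=0.6522  stride 1/|dx|=3.8637 1/|dy|=1.0353
    cross y-line → (6,4), t=0.6522
    cross x-line → (5,4), t=1.2364
    cross y-line → (5,5), t=1.6875
    cross y-line → (5,6), t=2.7228
    cross y-line → (5,7), t=3.7581 (wall)
  → r_3 = 3.7581
beam 4: φ=135°, α=195°
  d=(-0.9659,-0.2588)  start (6,3)  tX=0.3313 tY=1.4296  stride 1/|dx|=1.0353 1/|dy|=3.8637
    cross x-line → (5,3), t=0.3313
    cross x-line → (4,3), t=1.3666
    cross y-line → (4,2), t=1.4296
    cross x-line → (3,2), t=2.4018
    cross x-line → (2,2), t=3.4371
    cross x-line → (1,2), t=4.4724
    cross y-line → (1,1), t=5.2933
    cross x-line → (0,1), t=5.5077 (wall)
  → r_4 = 5.5077

ranges = [0.3831, 1.7393, 3.7581, 5.5077]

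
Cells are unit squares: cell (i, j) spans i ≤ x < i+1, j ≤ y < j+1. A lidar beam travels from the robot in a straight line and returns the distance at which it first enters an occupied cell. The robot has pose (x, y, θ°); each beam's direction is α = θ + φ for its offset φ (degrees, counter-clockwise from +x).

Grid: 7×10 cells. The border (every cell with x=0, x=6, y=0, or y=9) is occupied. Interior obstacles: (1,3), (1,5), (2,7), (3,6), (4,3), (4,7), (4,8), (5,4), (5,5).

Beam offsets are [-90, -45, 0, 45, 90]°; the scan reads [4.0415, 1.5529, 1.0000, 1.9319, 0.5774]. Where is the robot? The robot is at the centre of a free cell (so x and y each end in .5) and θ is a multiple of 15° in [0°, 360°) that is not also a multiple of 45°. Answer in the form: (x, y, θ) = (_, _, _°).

(x, y, θ) = (1.5, 6.5, 60°)

Enumerate (i+0.5, j+0.5, θ) over the 31 free cells and 16 admissible headings. For each, cast all 5 beams and compare to the given ranges.
  (2.5, 2.5, 195°): beam 1 = 2.5882 ≠ 4.0415 ✗
  (3.5, 4.5, 345°): beam 1 = 3.6235 ≠ 4.0415 ✗
  (2.5, 2.5, 60°): beam 1 = 3.0000 ≠ 4.0415 ✗
  …
  (1.5, 6.5, 60°): r_1=4.0415, r_2=1.5529, r_3=1.0000, r_4=1.9319, r_5=0.5774 — all match ✓
Unique over the lattice → pose = (1.5, 6.5, 60°).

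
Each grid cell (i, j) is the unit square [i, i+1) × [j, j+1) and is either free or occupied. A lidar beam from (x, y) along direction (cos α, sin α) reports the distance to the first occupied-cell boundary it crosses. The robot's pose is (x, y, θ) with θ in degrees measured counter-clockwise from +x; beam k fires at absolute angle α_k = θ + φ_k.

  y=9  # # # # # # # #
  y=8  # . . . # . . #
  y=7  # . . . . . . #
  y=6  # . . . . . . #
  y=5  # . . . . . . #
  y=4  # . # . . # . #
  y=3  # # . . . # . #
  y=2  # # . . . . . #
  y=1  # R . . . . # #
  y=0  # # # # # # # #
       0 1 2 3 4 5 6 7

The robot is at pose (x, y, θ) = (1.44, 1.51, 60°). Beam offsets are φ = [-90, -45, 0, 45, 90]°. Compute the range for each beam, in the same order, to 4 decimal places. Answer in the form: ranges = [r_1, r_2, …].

beam 1: φ=-90°, α=330°
  dir = (cos 330°, sin 330°) = (0.8660, -0.5000); from cell (1,1)
  next x-line at t=0.6466, next y-line at t=1.0200; Δt_x=1.1547, Δt_y=2.0000
    x: enter (2,1) at t=0.6466
    y: enter (2,0) at t=1.0200 ← occupied
  → r_1 = 1.0200
beam 2: φ=-45°, α=15°
  dir = (cos 15°, sin 15°) = (0.9659, 0.2588); from cell (1,1)
  next x-line at t=0.5798, next y-line at t=1.8932; Δt_x=1.0353, Δt_y=3.8637
    x: enter (2,1) at t=0.5798
    x: enter (3,1) at t=1.6150
    y: enter (3,2) at t=1.8932
    x: enter (4,2) at t=2.6503
    x: enter (5,2) at t=3.6856
    x: enter (6,2) at t=4.7209
    x: enter (7,2) at t=5.7561 ← occupied
  → r_2 = 5.7561
beam 3: φ=0°, α=60°
  dir = (cos 60°, sin 60°) = (0.5000, 0.8660); from cell (1,1)
  next x-line at t=1.1200, next y-line at t=0.5658; Δt_x=2.0000, Δt_y=1.1547
    y: enter (1,2) at t=0.5658 ← occupied
  → r_3 = 0.5658
beam 4: φ=45°, α=105°
  dir = (cos 105°, sin 105°) = (-0.2588, 0.9659); from cell (1,1)
  next x-line at t=1.7000, next y-line at t=0.5073; Δt_x=3.8637, Δt_y=1.0353
    y: enter (1,2) at t=0.5073 ← occupied
  → r_4 = 0.5073
beam 5: φ=90°, α=150°
  dir = (cos 150°, sin 150°) = (-0.8660, 0.5000); from cell (1,1)
  next x-line at t=0.5081, next y-line at t=0.9800; Δt_x=1.1547, Δt_y=2.0000
    x: enter (0,1) at t=0.5081 ← occupied
  → r_5 = 0.5081

ranges = [1.0200, 5.7561, 0.5658, 0.5073, 0.5081]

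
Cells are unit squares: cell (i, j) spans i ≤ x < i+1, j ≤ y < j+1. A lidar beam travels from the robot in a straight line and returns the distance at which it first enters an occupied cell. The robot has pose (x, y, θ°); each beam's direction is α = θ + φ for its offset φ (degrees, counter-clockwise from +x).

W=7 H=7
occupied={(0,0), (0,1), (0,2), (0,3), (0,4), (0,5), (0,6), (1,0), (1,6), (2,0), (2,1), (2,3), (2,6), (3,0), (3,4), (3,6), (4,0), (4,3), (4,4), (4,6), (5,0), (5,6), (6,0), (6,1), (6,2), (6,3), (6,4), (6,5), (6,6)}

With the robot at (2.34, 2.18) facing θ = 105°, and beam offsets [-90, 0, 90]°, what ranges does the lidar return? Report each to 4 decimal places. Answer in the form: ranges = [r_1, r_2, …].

ranges = [3.7891, 0.8489, 1.3873]

beam 1: φ=-90°, α=15°
  d=(0.9659,0.2588)  start (2,2)  tX=0.6833 tY=3.1682  stride 1/|dx|=1.0353 1/|dy|=3.8637
    cross x-line → (3,2), t=0.6833
    cross x-line → (4,2), t=1.7186
    cross x-line → (5,2), t=2.7538
    cross y-line → (5,3), t=3.1682
    cross x-line → (6,3), t=3.7891 (wall)
  → r_1 = 3.7891
beam 2: φ=0°, α=105°
  d=(-0.2588,0.9659)  start (2,2)  tX=1.3137 tY=0.8489  stride 1/|dx|=3.8637 1/|dy|=1.0353
    cross y-line → (2,3), t=0.8489 (wall)
  → r_2 = 0.8489
beam 3: φ=90°, α=195°
  d=(-0.9659,-0.2588)  start (2,2)  tX=0.3520 tY=0.6955  stride 1/|dx|=1.0353 1/|dy|=3.8637
    cross x-line → (1,2), t=0.3520
    cross y-line → (1,1), t=0.6955
    cross x-line → (0,1), t=1.3873 (wall)
  → r_3 = 1.3873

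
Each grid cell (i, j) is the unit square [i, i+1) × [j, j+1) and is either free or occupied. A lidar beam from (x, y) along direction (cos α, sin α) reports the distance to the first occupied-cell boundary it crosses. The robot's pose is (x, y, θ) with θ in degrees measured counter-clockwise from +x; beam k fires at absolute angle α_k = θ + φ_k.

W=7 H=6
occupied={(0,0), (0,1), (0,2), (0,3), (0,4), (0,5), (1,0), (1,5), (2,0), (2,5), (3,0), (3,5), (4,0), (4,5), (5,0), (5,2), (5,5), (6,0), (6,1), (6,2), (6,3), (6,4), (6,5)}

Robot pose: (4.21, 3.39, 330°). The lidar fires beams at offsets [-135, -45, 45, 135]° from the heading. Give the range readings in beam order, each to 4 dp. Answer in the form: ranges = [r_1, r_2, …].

beam 1: φ=-135°, α=195°
  d=(-0.9659,-0.2588)  start (4,3)  tX=0.2174 tY=1.5068  stride 1/|dx|=1.0353 1/|dy|=3.8637
    cross x-line → (3,3), t=0.2174
    cross x-line → (2,3), t=1.2527
    cross y-line → (2,2), t=1.5068
    cross x-line → (1,2), t=2.2880
    cross x-line → (0,2), t=3.3232 (wall)
  → r_1 = 3.3232
beam 2: φ=-45°, α=285°
  d=(0.2588,-0.9659)  start (4,3)  tX=3.0523 tY=0.4038  stride 1/|dx|=3.8637 1/|dy|=1.0353
    cross y-line → (4,2), t=0.4038
    cross y-line → (4,1), t=1.4390
    cross y-line → (4,0), t=2.4743 (wall)
  → r_2 = 2.4743
beam 3: φ=45°, α=15°
  d=(0.9659,0.2588)  start (4,3)  tX=0.8179 tY=2.3569  stride 1/|dx|=1.0353 1/|dy|=3.8637
    cross x-line → (5,3), t=0.8179
    cross x-line → (6,3), t=1.8531 (wall)
  → r_3 = 1.8531
beam 4: φ=135°, α=105°
  d=(-0.2588,0.9659)  start (4,3)  tX=0.8114 tY=0.6315  stride 1/|dx|=3.8637 1/|dy|=1.0353
    cross y-line → (4,4), t=0.6315
    cross x-line → (3,4), t=0.8114
    cross y-line → (3,5), t=1.6668 (wall)
  → r_4 = 1.6668

ranges = [3.3232, 2.4743, 1.8531, 1.6668]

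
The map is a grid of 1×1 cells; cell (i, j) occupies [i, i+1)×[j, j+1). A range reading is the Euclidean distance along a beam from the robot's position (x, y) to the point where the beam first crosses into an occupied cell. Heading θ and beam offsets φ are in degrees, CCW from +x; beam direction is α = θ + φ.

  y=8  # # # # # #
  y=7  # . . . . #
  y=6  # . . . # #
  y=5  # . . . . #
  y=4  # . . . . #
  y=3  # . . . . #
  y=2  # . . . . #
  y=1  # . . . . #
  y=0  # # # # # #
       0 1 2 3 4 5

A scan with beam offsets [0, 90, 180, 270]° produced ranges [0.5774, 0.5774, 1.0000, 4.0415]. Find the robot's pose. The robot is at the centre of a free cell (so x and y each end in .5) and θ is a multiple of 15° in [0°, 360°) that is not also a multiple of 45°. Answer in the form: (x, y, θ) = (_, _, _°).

The pose lattice has 27·16 = 432 candidates. Test each by forward raycasting.
  (2.5, 4.5, 300°): beam 1 = 4.0415 ≠ 0.5774 ✗
  (1.5, 1.5, 210°): beam 3 = 4.0415 ≠ 1.0000 ✗
  (4.5, 7.5, 255°): beam 1 = 0.5176 ≠ 0.5774 ✗
  …
  (4.5, 1.5, 240°): r_1=0.5774, r_2=0.5774, r_3=1.0000, r_4=4.0415 — all match ✓
Unique over the lattice → pose = (4.5, 1.5, 240°).

(x, y, θ) = (4.5, 1.5, 240°)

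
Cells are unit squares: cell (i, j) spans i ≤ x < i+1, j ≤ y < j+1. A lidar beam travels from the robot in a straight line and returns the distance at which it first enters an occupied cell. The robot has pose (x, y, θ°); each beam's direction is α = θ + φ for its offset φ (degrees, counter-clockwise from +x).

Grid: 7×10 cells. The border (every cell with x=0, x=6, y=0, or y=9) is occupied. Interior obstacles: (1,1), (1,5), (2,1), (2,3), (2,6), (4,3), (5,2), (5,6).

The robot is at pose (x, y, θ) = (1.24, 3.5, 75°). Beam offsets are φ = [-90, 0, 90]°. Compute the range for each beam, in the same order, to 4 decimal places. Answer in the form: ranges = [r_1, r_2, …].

beam 1: φ=-90°, α=345°
  direction (0.9659, -0.2588); cell (1,3); t to first gridline: x 0.7868, y 1.9319 (then +1.0353 / +3.8637)
    (2,3) via x @ 0.7868  # hit
  → r_1 = 0.7868
beam 2: φ=0°, α=75°
  direction (0.2588, 0.9659); cell (1,3); t to first gridline: x 2.9364, y 0.5176 (then +3.8637 / +1.0353)
    (1,4) via y @ 0.5176
    (1,5) via y @ 1.5529  # hit
  → r_2 = 1.5529
beam 3: φ=90°, α=165°
  direction (-0.9659, 0.2588); cell (1,3); t to first gridline: x 0.2485, y 1.9319 (then +1.0353 / +3.8637)
    (0,3) via x @ 0.2485  # hit
  → r_3 = 0.2485

ranges = [0.7868, 1.5529, 0.2485]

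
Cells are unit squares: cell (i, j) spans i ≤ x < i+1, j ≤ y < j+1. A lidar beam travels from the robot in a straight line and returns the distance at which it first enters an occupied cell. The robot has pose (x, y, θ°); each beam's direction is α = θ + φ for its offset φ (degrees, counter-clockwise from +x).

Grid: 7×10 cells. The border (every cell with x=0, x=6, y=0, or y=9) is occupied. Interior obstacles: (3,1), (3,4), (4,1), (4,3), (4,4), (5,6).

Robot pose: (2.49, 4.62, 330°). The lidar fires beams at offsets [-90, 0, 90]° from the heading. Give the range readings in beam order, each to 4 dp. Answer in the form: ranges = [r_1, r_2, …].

beam 1: φ=-90°, α=240°
  direction (-0.5000, -0.8660); cell (2,4); t to first gridline: x 0.9800, y 0.7159 (then +2.0000 / +1.1547)
    (2,3) via y @ 0.7159
    (1,3) via x @ 0.9800
    (1,2) via y @ 1.8706
    (0,2) via x @ 2.9800  # hit
  → r_1 = 2.9800
beam 2: φ=0°, α=330°
  direction (0.8660, -0.5000); cell (2,4); t to first gridline: x 0.5889, y 1.2400 (then +1.1547 / +2.0000)
    (3,4) via x @ 0.5889  # hit
  → r_2 = 0.5889
beam 3: φ=90°, α=60°
  direction (0.5000, 0.8660); cell (2,4); t to first gridline: x 1.0200, y 0.4388 (then +2.0000 / +1.1547)
    (2,5) via y @ 0.4388
    (3,5) via x @ 1.0200
    (3,6) via y @ 1.5935
    (3,7) via y @ 2.7482
    (4,7) via x @ 3.0200
    (4,8) via y @ 3.9029
    (5,8) via x @ 5.0200
    (5,9) via y @ 5.0576  # hit
  → r_3 = 5.0576

ranges = [2.9800, 0.5889, 5.0576]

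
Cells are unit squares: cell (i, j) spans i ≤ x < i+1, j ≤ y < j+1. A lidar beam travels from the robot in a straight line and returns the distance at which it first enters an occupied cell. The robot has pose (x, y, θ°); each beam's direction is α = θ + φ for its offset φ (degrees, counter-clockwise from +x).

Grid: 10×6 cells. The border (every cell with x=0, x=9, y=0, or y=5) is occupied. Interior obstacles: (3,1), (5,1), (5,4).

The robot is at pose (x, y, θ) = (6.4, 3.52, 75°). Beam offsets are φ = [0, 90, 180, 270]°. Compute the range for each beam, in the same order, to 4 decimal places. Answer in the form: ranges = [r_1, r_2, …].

ranges = [1.5322, 5.5905, 1.5736, 2.6917]

beam 1: φ=0°, α=75°
  cosα=0.2588 sinα=0.9659 | (6,3) | tMaxX 2.3182 tMaxY 0.4969 | tΔX 3.8637 tΔY 1.0353
    t=0.4969 [y] (6,4)
    t=1.5322 [y] (6,5) — stop
  → r_1 = 1.5322
beam 2: φ=90°, α=165°
  cosα=-0.9659 sinα=0.2588 | (6,3) | tMaxX 0.4141 tMaxY 1.8546 | tΔX 1.0353 tΔY 3.8637
    t=0.4141 [x] (5,3)
    t=1.4494 [x] (4,3)
    t=1.8546 [y] (4,4)
    t=2.4847 [x] (3,4)
    t=3.5199 [x] (2,4)
    t=4.5552 [x] (1,4)
    t=5.5905 [x] (0,4) — stop
  → r_2 = 5.5905
beam 3: φ=180°, α=255°
  cosα=-0.2588 sinα=-0.9659 | (6,3) | tMaxX 1.5455 tMaxY 0.5383 | tΔX 3.8637 tΔY 1.0353
    t=0.5383 [y] (6,2)
    t=1.5455 [x] (5,2)
    t=1.5736 [y] (5,1) — stop
  → r_3 = 1.5736
beam 4: φ=270°, α=345°
  cosα=0.9659 sinα=-0.2588 | (6,3) | tMaxX 0.6212 tMaxY 2.0091 | tΔX 1.0353 tΔY 3.8637
    t=0.6212 [x] (7,3)
    t=1.6564 [x] (8,3)
    t=2.0091 [y] (8,2)
    t=2.6917 [x] (9,2) — stop
  → r_4 = 2.6917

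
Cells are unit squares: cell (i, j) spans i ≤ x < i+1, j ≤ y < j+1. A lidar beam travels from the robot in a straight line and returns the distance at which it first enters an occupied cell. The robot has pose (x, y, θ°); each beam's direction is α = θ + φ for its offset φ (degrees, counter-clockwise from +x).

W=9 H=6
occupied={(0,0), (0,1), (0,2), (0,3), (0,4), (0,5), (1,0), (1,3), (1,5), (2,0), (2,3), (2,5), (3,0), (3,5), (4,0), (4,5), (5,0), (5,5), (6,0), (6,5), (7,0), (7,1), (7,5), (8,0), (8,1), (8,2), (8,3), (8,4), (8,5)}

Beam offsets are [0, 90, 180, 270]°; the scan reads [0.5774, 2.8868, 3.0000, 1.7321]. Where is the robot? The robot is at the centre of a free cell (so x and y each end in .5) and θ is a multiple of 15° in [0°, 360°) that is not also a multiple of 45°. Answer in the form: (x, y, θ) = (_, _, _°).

Candidates: 25 free-cell centres × 16 headings = 400 poses. Raycast each; keep the one whose scan matches to 4 dp.
  (1.5, 2.5, 240°): beam 1 = 1.0000 ≠ 0.5774 ✗
  (5.5, 3.5, 195°): beam 1 = 4.6587 ≠ 0.5774 ✗
  (5.5, 4.5, 60°): beam 2 = 1.0000 ≠ 2.8868 ✗
  (5.5, 1.5, 210°): beam 1 = 1.0000 ≠ 0.5774 ✗
  …
  (3.5, 3.5, 210°): r_1=0.5774, r_2=2.8868, r_3=3.0000, r_4=1.7321 — all match ✓
Only this pose fits every beam.

(x, y, θ) = (3.5, 3.5, 210°)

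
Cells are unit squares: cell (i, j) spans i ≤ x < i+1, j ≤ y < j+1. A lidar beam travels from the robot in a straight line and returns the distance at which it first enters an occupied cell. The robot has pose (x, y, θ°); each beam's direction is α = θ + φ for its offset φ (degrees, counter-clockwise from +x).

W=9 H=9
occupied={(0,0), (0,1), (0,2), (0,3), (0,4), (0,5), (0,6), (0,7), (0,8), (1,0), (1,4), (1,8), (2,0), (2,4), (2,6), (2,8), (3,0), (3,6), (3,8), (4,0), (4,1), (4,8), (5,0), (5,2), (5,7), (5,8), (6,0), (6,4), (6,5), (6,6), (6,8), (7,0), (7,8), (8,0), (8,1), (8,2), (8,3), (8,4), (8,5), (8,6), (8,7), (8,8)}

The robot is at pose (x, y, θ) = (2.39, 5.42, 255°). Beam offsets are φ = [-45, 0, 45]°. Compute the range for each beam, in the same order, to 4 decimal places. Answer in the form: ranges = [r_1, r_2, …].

ranges = [0.8400, 0.4348, 0.4850]

beam 1: φ=-45°, α=210°
  cosα=-0.8660 sinα=-0.5000 | (2,5) | tMaxX 0.4503 tMaxY 0.8400 | tΔX 1.1547 tΔY 2.0000
    t=0.4503 [x] (1,5)
    t=0.8400 [y] (1,4) — stop
  → r_1 = 0.8400
beam 2: φ=0°, α=255°
  cosα=-0.2588 sinα=-0.9659 | (2,5) | tMaxX 1.5068 tMaxY 0.4348 | tΔX 3.8637 tΔY 1.0353
    t=0.4348 [y] (2,4) — stop
  → r_2 = 0.4348
beam 3: φ=45°, α=300°
  cosα=0.5000 sinα=-0.8660 | (2,5) | tMaxX 1.2200 tMaxY 0.4850 | tΔX 2.0000 tΔY 1.1547
    t=0.4850 [y] (2,4) — stop
  → r_3 = 0.4850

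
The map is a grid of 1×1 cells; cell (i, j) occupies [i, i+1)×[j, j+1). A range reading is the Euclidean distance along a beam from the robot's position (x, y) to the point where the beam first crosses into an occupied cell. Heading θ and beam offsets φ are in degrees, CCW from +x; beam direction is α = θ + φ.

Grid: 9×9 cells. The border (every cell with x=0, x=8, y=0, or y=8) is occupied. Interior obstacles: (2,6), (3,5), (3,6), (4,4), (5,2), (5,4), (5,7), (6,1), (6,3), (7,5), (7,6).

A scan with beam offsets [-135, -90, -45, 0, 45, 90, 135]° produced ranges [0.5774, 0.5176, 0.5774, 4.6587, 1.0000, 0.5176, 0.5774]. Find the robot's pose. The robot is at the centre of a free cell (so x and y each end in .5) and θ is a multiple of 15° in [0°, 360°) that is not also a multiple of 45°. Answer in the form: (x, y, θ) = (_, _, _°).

Enumerate (i+0.5, j+0.5, θ) over the 38 free cells and 16 admissible headings. For each, cast all 7 beams and compare to the given ranges.
  (4.5, 7.5, 150°): beam 1 = 0.5176 ≠ 0.5774 ✗
  (7.5, 7.5, 165°): beam 4 = 1.5529 ≠ 4.6587 ✗
  (2.5, 2.5, 60°): beam 1 = 1.5529 ≠ 0.5774 ✗
  (6.5, 5.5, 60°): beam 1 = 1.5529 ≠ 0.5774 ✗
  …
  (5.5, 1.5, 165°): r_1=0.5774, r_2=0.5176, r_3=0.5774, r_4=4.6587, r_5=1.0000, r_6=0.5176, r_7=0.5774 — all match ✓
Only this pose fits every beam.

(x, y, θ) = (5.5, 1.5, 165°)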